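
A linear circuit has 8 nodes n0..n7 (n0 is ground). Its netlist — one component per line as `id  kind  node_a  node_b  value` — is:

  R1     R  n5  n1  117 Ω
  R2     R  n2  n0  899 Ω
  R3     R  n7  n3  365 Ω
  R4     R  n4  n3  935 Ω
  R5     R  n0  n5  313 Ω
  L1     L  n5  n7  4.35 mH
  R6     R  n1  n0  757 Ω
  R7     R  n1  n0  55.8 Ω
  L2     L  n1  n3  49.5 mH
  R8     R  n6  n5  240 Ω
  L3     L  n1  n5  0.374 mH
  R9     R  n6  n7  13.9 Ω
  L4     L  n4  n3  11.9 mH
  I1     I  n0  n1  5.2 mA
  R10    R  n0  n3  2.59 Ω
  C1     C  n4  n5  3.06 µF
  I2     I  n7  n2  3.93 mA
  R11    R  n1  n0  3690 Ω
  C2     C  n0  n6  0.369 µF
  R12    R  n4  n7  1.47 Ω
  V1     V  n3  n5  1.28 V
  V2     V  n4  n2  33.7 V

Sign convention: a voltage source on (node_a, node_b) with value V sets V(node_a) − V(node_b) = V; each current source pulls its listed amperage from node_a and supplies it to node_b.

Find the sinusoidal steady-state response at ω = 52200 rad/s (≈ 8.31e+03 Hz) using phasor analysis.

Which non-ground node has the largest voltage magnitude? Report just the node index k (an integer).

Apply KCL at each of the 7 non-ground nodes and solve the resulting linear system.
Node n1: branches {R1, R6, R7, L2, L3, I1, R11} → V_1 = -0.8767+0.4219j
Node n2: branches {R2, I2, V2} → V_2 = -34.69-0.2523j
Node n3: branches {R3, R4, L2, L4, R10, V1} → V_3 = 0.1690+0.02845j
Node n4: branches {R4, L4, C1, R12, V2} → V_4 = -0.9927-0.2523j
Node n5: branches {R1, R5, L1, R8, L3, C1, V1} → V_5 = -1.111+0.02845j
Node n6: branches {R8, R9, C2} → V_6 = -0.9879+0.04112j
Node n7: branches {R3, L1, R9, I2, R12} → V_7 = -0.9918-0.2226j
Source currents: i(V1)=-0.06996-0.009699j, i(V2)=-0.04252-0.0002807j

2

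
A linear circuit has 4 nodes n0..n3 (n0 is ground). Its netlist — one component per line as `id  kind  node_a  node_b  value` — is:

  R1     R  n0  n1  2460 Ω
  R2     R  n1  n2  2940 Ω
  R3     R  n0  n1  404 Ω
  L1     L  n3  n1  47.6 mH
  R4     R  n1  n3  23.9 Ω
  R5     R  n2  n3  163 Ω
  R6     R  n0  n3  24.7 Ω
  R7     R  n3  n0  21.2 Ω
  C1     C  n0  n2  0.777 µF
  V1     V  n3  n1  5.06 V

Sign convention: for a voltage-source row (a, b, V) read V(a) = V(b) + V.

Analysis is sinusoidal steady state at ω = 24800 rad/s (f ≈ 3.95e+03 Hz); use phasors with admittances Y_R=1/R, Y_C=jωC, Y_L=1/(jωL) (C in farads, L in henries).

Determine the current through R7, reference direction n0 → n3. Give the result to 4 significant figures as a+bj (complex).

-0.007897-9.416e-05j A

Element admittances at ω=24800 rad/s:
  Y(R1) = 0.0004065+0.000j S between n0,n1
  Y(R2) = 0.0003401+0.000j S between n1,n2
  Y(R3) = 0.002475+0.000j S between n0,n1
  Y(L1) = 0.000-0.0008471j S between n3,n1
  Y(R4) = 0.04184+0.000j S between n1,n3
  Y(R5) = 0.006135+0.000j S between n2,n3
  Y(R6) = 0.04049+0.000j S between n0,n3
  Y(R7) = 0.04717+0.000j S between n3,n0
  Y(C1) = 0.000+0.01927j S between n0,n2
  V1: constraint V(n3)−V(n1) = 5.06
Assemble and solve the 4×4 MNA system:
  V(n1)=-4.893+0.001996j  V(n2)=-0.009379+0.02991j  V(n3)=0.1674+0.001996j
  i(V1)=-0.2275+0.004283j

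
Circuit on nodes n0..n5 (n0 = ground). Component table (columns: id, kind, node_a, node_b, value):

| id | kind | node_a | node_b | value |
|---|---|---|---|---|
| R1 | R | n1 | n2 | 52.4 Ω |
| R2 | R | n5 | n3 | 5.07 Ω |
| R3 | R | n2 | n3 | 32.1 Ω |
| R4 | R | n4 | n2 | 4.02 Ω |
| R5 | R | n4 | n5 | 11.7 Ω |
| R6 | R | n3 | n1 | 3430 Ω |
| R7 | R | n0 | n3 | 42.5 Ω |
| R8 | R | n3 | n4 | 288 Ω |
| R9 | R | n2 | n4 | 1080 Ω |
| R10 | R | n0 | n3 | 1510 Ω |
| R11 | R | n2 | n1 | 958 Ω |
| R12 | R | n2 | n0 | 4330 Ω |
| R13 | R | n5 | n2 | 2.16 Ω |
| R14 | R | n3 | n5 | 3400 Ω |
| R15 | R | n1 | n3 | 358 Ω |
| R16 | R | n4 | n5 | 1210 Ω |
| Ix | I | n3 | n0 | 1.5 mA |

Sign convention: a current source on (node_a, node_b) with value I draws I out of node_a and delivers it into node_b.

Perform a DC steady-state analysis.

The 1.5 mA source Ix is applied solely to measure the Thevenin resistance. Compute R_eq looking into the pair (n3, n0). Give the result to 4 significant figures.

R_eq = 40.95 Ω

Element admittances at DC:
  Y(R1) = 0.01908 S between n1,n2
  Y(R2) = 0.1972 S between n5,n3
  Y(R3) = 0.03115 S between n2,n3
  Y(R4) = 0.2488 S between n4,n2
  Y(R5) = 0.08547 S between n4,n5
  Y(R6) = 0.0002915 S between n3,n1
  Y(R7) = 0.02353 S between n0,n3
  Y(R8) = 0.003472 S between n3,n4
  Y(R9) = 0.0009259 S between n2,n4
  Y(R10) = 0.0006623 S between n0,n3
  Y(R11) = 0.001044 S between n2,n1
  Y(R12) = 0.0002309 S between n2,n0
  Y(R13) = 0.4630 S between n5,n2
  Y(R14) = 0.0002941 S between n3,n5
  Y(R15) = 0.002793 S between n1,n3
  Y(R16) = 0.0008264 S between n4,n5
  Ix: injects 0.0015 A into n0 (from n3)
Assemble and solve the 5×5 MNA system:
  V(n1)=-0.06135  V(n2)=-0.06134  V(n3)=-0.06142  V(n4)=-0.06135  V(n5)=-0.06136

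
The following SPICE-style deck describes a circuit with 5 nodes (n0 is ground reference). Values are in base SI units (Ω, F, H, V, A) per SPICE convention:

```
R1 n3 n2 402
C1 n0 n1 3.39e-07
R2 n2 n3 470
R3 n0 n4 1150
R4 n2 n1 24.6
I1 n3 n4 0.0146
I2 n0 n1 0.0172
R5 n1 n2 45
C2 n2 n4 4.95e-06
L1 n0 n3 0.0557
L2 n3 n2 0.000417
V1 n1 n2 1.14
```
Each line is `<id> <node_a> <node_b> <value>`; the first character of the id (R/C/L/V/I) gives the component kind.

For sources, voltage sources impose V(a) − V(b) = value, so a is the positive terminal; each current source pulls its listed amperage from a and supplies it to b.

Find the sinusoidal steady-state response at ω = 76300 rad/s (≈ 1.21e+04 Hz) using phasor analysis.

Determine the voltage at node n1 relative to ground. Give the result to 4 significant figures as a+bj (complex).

0.01461-0.7133j V

Element admittances at ω=76300 rad/s:
  Y(R1) = 0.002488+0.000j S between n3,n2
  Y(C1) = 0.000+0.02587j S between n0,n1
  Y(R2) = 0.002128+0.000j S between n2,n3
  Y(R3) = 0.0008696+0.000j S between n0,n4
  Y(R4) = 0.04065+0.000j S between n2,n1
  I1: injects 0.0146 A into n4 (from n3)
  I2: injects 0.0172 A into n1 (from n0)
  Y(R5) = 0.02222+0.000j S between n1,n2
  Y(C2) = 0.000+0.3777j S between n2,n4
  Y(L1) = 0.000-0.0002353j S between n0,n3
  Y(L2) = 0.000-0.03143j S between n3,n2
  V1: constraint V(n1)−V(n2) = 1.14
Assemble and solve the 5×5 MNA system:
  V(n1)=0.01461-0.7133j  V(n2)=-1.125-0.7133j  V(n3)=-1.182-1.161j  V(n4)=-1.124-0.7546j
  i(V1)=-0.07293-0.0003780j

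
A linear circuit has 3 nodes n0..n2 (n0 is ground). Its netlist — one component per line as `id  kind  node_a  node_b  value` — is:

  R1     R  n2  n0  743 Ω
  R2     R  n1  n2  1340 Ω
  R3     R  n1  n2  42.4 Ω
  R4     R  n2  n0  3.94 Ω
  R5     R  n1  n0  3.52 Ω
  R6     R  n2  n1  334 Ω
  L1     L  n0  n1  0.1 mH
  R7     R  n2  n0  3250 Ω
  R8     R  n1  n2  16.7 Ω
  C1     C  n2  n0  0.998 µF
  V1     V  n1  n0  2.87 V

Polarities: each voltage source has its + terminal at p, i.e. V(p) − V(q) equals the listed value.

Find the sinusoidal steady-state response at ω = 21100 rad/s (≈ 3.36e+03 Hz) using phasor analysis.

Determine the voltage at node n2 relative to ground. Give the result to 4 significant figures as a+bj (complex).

Apply KCL at each of the 2 non-ground nodes and solve the resulting linear system.
Node n1: branches {R2, R3, R5, R6, L1, R8, V1} → V_1 = 2.870+0.000j
Node n2: branches {R1, R2, R3, R4, R6, R7, R8, C1} → V_2 = 0.7276-0.04472j
Source currents: i(V1)=-1.002+1.356j

0.7276-0.04472j V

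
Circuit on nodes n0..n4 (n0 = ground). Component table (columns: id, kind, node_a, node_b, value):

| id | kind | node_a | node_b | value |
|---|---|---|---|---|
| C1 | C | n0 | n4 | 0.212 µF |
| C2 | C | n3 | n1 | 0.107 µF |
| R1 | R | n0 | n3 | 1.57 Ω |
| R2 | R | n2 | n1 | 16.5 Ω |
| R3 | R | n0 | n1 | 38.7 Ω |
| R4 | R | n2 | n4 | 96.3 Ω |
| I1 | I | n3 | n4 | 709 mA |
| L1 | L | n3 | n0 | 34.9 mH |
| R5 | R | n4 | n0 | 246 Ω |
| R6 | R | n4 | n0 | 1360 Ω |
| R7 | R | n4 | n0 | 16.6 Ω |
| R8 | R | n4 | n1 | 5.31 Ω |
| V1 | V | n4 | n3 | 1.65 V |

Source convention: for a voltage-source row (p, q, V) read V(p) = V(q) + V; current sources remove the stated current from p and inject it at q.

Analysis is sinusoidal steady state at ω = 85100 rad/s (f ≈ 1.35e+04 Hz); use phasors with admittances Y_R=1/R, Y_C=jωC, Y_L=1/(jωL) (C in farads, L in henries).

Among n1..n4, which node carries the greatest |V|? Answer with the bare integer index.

MNA unknowns: 4 node voltages V₁..V_4 plus 1 source current (V1)
C1: Y=0.000+0.01804j on G[0,4]
C2: Y=0.000+0.009106j on G[3,1]
R1: Y=0.6369+0.000j on G[0,3]
R2: Y=0.06061+0.000j on G[2,1]
R3: Y=0.02584+0.000j on G[0,1]
R4: Y=0.01038+0.000j on G[2,4]
I1: z[3]−=0.709, z[4]+=0.709
L1: Y=0.000-0.0003367j on G[3,0]
R5: Y=0.004065+0.000j on G[4,0]
R6: Y=0.0007353+0.000j on G[4,0]
R7: Y=0.06024+0.000j on G[4,0]
R8: Y=0.1883+0.000j on G[4,1]
V1: row V4−V3=1.65, i_V1 at 4,3
solve → V1=1.279-0.09049j, V2=1.304-0.08222j, V3=-0.2008-0.03401j, V4=1.449-0.03401j
aux → i_V1=0.5806-0.03507j

4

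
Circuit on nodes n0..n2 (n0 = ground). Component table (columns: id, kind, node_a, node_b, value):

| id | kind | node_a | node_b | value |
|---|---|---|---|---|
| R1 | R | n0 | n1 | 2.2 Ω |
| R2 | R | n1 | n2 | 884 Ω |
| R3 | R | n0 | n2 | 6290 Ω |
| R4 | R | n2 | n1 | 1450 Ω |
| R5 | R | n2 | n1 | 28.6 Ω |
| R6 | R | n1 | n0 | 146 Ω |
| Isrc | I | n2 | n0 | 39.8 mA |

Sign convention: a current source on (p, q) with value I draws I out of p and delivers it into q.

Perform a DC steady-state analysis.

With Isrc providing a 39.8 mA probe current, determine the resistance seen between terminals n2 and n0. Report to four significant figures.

R_eq = 29.22 Ω

MNA unknowns: 2 node voltages V₁..V_2
R1: Y=0.4545 on G[0,1]
R2: Y=0.001131 on G[1,2]
R3: Y=0.0001590 on G[0,2]
R4: Y=0.0006897 on G[2,1]
R5: Y=0.03497 on G[2,1]
R6: Y=0.006849 on G[1,0]
Isrc: z[2]−=0.0398, z[0]+=0.0398
solve → V1=-0.08586, V2=-1.163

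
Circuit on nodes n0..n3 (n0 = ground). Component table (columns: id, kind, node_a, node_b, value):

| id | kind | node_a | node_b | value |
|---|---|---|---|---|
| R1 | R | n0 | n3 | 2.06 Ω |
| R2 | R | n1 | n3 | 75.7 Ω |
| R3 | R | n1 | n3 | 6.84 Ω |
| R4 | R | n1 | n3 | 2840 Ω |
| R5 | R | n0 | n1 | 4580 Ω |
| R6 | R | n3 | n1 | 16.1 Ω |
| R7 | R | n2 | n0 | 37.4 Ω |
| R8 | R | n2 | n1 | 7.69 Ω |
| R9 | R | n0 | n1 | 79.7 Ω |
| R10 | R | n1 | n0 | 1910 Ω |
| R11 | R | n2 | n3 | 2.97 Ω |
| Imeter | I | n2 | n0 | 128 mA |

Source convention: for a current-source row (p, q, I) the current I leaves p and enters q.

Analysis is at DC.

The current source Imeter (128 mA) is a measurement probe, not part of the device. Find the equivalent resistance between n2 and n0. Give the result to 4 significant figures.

R_eq = 3.889 Ω

Element admittances at DC:
  Y(R1) = 0.4854 S between n0,n3
  Y(R2) = 0.01321 S between n1,n3
  Y(R3) = 0.1462 S between n1,n3
  Y(R4) = 0.0003521 S between n1,n3
  Y(R5) = 0.0002183 S between n0,n1
  Y(R6) = 0.06211 S between n3,n1
  Y(R7) = 0.02674 S between n2,n0
  Y(R8) = 0.1300 S between n2,n1
  Y(R9) = 0.01255 S between n0,n1
  Y(R10) = 0.0005236 S between n1,n0
  Y(R11) = 0.3367 S between n2,n3
  Imeter: injects 0.128 A into n0 (from n2)
Assemble and solve the 3×3 MNA system:
  V(n1)=-0.3156  V(n2)=-0.4978  V(n3)=-0.2276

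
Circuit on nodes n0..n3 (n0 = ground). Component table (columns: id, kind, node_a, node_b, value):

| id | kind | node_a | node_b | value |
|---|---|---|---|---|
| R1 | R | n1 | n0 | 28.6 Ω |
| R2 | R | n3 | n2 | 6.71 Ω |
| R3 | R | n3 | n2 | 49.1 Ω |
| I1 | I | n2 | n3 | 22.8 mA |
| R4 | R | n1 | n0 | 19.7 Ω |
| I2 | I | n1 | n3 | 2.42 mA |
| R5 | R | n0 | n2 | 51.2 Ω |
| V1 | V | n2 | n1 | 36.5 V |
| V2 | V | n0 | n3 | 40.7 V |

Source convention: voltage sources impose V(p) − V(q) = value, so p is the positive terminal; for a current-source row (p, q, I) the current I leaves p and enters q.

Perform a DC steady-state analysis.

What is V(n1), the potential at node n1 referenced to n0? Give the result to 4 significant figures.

-50.30 V

MNA unknowns: 3 node voltages V₁..V_3 plus 2 source currents (V1, V2)
R1: Y=0.03497 on G[1,0]
R2: Y=0.1490 on G[3,2]
R3: Y=0.02037 on G[3,2]
I1: z[2]−=0.0228, z[3]+=0.0228
R4: Y=0.05076 on G[1,0]
I2: z[1]−=0.00242, z[3]+=0.00242
R5: Y=0.01953 on G[0,2]
V1: row V2−V1=36.5, i_V1 at 2,1
V2: row V0−V3=40.7, i_V2 at 0,3
solve → V1=-50.30, V2=-13.80, V3=-40.70
aux → i_V1=-4.310, i_V2=-4.582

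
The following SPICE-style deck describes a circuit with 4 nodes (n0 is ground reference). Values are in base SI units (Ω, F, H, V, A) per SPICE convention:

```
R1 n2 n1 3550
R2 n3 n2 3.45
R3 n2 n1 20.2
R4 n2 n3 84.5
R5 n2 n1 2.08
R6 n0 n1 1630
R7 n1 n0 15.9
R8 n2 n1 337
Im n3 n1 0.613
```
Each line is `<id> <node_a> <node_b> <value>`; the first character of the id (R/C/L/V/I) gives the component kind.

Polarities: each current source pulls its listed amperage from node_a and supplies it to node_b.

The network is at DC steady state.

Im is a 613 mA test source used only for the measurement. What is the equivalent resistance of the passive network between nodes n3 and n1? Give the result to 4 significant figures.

Element admittances at DC:
  Y(R1) = 0.0002817 S between n2,n1
  Y(R2) = 0.2899 S between n3,n2
  Y(R3) = 0.04950 S between n2,n1
  Y(R4) = 0.01183 S between n2,n3
  Y(R5) = 0.4808 S between n2,n1
  Y(R6) = 0.0006135 S between n0,n1
  Y(R7) = 0.06289 S between n1,n0
  Y(R8) = 0.002967 S between n2,n1
  Im: injects 0.613 A into n1 (from n3)
Assemble and solve the 3×3 MNA system:
  V(n1)=0.000  V(n2)=-1.149  V(n3)=-3.181

R_eq = 5.189 Ω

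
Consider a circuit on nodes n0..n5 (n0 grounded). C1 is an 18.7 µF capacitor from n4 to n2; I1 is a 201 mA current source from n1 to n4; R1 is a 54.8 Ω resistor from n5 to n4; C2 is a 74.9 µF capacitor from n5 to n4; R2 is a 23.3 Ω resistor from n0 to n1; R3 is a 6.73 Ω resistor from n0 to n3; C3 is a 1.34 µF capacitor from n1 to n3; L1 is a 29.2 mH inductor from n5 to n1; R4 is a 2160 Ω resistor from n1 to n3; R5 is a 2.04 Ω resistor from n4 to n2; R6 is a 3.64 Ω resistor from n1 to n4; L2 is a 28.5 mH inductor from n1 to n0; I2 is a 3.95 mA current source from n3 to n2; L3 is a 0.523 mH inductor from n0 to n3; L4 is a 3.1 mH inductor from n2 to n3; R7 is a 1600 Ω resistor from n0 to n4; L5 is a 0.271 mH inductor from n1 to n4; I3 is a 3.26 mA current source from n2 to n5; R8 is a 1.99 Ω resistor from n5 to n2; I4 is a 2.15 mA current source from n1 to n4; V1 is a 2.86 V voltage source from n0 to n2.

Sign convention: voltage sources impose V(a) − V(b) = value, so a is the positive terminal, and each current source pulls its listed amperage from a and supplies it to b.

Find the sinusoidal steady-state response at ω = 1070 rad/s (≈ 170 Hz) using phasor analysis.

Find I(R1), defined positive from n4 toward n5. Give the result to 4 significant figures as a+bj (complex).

0.003435-0.003310j A

MNA unknowns: 5 node voltages V₁..V_5 plus 1 source current (V1)
C1: Y=0.000+0.02001j on G[4,2]
I1: z[1]−=0.201, z[4]+=0.201
R1: Y=0.01825+0.000j on G[5,4]
C2: Y=0.000+0.08014j on G[5,4]
R2: Y=0.04292+0.000j on G[0,1]
R3: Y=0.1486+0.000j on G[0,3]
C3: Y=0.000+0.001434j on G[1,3]
L1: Y=0.000-0.03201j on G[5,1]
R4: Y=0.0004630+0.000j on G[1,3]
R5: Y=0.4902+0.000j on G[4,2]
R6: Y=0.2747+0.000j on G[1,4]
L2: Y=0.000-0.03279j on G[1,0]
I2: z[3]−=0.00395, z[2]+=0.00395
L3: Y=0.000-1.787j on G[0,3]
L4: Y=0.000-0.3015j on G[2,3]
R7: Y=0.0006250+0.000j on G[0,4]
L5: Y=0.000-3.449j on G[1,4]
I3: z[2]−=0.00326, z[5]+=0.00326
R8: Y=0.5025+0.000j on G[5,2]
I4: z[1]−=0.00215, z[4]+=0.00215
V1: row V0−V2=2.86, i_V1 at 0,2
solve → V1=-2.625-0.1948j, V2=-2.860+0.000j, V3=-0.4094+0.02690j, V4=-2.643-0.1711j, V5=-2.831+0.01031j
aux → i_V1=-0.1335+0.8131j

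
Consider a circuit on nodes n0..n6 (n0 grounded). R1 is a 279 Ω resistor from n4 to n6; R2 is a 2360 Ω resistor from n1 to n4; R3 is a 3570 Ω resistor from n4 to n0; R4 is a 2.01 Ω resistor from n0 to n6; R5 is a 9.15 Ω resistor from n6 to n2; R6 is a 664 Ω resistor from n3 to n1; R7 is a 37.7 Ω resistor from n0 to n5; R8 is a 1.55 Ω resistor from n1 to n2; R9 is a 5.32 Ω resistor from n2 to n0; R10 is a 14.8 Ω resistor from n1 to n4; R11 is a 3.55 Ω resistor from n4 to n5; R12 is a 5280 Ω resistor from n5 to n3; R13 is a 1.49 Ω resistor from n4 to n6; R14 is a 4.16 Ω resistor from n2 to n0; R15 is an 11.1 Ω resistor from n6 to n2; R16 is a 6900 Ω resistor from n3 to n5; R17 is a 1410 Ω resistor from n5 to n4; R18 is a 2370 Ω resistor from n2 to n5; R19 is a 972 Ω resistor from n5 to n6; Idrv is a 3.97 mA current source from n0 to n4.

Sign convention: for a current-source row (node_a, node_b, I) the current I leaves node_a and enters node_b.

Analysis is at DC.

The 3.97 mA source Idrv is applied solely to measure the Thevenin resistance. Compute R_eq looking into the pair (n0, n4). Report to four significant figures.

MNA unknowns: 6 node voltages V₁..V_6
R1: Y=0.003584 on G[4,6]
R2: Y=0.0004237 on G[1,4]
R3: Y=0.0002801 on G[4,0]
R4: Y=0.4975 on G[0,6]
R5: Y=0.1093 on G[6,2]
R6: Y=0.001506 on G[3,1]
R7: Y=0.02653 on G[0,5]
R8: Y=0.6452 on G[1,2]
R9: Y=0.1880 on G[2,0]
R10: Y=0.06757 on G[1,4]
R11: Y=0.2817 on G[4,5]
R12: Y=0.0001894 on G[5,3]
R13: Y=0.6711 on G[4,6]
R14: Y=0.2404 on G[2,0]
R15: Y=0.09009 on G[6,2]
R16: Y=0.0001449 on G[3,5]
R17: Y=0.0007092 on G[5,4]
R18: Y=0.0004219 on G[2,5]
R19: Y=0.001029 on G[5,6]
Idrv: z[0]−=0.00397, z[4]+=0.00397
solve → V1=0.003200, V2=0.002463, V3=0.004301, V4=0.01016, V5=0.009261, V6=0.005359

R_eq = 2.559 Ω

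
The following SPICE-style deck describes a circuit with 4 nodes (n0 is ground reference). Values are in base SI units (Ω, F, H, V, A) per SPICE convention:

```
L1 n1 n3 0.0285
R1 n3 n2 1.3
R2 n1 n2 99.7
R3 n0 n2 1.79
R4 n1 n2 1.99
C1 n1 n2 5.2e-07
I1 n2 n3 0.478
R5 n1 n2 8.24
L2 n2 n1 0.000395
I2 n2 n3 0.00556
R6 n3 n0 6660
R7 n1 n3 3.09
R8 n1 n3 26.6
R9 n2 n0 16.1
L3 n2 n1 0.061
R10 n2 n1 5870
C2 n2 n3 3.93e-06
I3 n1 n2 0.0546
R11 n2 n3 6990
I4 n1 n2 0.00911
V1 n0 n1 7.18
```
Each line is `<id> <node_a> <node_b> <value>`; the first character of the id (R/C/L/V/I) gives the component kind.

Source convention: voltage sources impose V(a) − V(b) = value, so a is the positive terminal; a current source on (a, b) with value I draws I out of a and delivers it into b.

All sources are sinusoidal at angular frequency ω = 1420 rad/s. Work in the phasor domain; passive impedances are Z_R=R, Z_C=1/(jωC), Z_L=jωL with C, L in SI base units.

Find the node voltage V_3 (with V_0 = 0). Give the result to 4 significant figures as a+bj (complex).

-5.968+1.001j V

Apply KCL at each of the 3 non-ground nodes and solve the resulting linear system.
Node n1: branches {L1, R2, R4, C1, R5, L2, R7, R8, L3, R10, I3, I4, V1} → V_1 = -7.180+0.000j
Node n2: branches {R1, R2, R3, R4, C1, I1, R5, L2, I2, R9, L3, R10, C2, I3, R11, I4} → V_2 = -5.993+1.432j
Node n3: branches {L1, R1, I1, I2, R6, R7, R8, C2, R11} → V_3 = -5.968+1.001j
Source currents: i(V1)=-3.721+0.8894j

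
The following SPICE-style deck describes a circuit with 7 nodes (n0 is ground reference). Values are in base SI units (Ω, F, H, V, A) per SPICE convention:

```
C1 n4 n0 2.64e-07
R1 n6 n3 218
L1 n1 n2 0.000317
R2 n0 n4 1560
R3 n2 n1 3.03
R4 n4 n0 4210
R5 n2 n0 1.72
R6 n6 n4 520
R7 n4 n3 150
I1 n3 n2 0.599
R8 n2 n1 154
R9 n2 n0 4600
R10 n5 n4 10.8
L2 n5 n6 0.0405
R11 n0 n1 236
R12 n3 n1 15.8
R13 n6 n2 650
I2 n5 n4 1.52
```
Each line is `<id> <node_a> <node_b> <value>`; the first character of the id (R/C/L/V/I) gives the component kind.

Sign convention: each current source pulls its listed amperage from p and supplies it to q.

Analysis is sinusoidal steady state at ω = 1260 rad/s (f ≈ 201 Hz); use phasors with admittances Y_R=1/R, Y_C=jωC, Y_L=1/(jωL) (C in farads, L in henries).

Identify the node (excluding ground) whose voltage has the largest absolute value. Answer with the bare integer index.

MNA unknowns: 6 node voltages V₁..V_6
C1: Y=0.000+0.0003326j on G[4,0]
R1: Y=0.004587+0.000j on G[6,3]
L1: Y=0.000-2.504j on G[1,2]
R2: Y=0.0006410+0.000j on G[0,4]
R3: Y=0.3300+0.000j on G[2,1]
R4: Y=0.0002375+0.000j on G[4,0]
R5: Y=0.5814+0.000j on G[2,0]
R6: Y=0.001923+0.000j on G[6,4]
R7: Y=0.006667+0.000j on G[4,3]
I1: z[3]−=0.599, z[2]+=0.599
R8: Y=0.006494+0.000j on G[2,1]
R9: Y=0.0002174+0.000j on G[2,0]
R10: Y=0.09259+0.000j on G[5,4]
L2: Y=0.000-0.01960j on G[5,6]
R11: Y=0.004237+0.000j on G[0,1]
R12: Y=0.06329+0.000j on G[3,1]
R13: Y=0.001538+0.000j on G[6,2]
I2: z[5]−=1.52, z[4]+=1.52
solve → V1=-0.02956-0.2203j, V2=0.0007174+0.005119j, V3=-9.111-0.2364j, V4=-1.061-1.924j, V5=-16.60-2.149j, V6=-15.54+1.995j

5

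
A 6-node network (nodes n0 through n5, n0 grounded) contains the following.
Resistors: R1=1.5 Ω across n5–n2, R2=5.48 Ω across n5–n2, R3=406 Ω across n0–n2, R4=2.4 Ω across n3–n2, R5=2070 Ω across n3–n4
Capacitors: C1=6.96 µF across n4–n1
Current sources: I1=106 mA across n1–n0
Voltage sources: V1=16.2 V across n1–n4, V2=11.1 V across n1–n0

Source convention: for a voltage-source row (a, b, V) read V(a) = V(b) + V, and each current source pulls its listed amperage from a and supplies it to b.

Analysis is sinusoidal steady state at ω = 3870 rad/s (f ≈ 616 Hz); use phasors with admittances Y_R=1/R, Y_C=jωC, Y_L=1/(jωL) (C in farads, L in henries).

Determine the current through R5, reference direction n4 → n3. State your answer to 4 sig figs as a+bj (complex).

-0.002058+0.000j A

MNA unknowns: 5 node voltages V₁..V_5 plus 2 source currents (V1, V2)
R1: Y=0.6667+0.000j on G[5,2]
R2: Y=0.1825+0.000j on G[5,2]
R3: Y=0.002463+0.000j on G[0,2]
C1: Y=0.000+0.02694j on G[4,1]
I1: z[1]−=0.106, z[0]+=0.106
R4: Y=0.4167+0.000j on G[3,2]
R5: Y=0.0004831+0.000j on G[3,4]
V1: row V1−V4=16.2, i_V1 at 1,4
V2: row V1−V0=11.1, i_V2 at 1,0
solve → V1=11.10+0.000j, V2=-0.8355+0.000j, V3=-0.8404+0.000j, V4=-5.100+0.000j, V5=-0.8355+0.000j
aux → i_V1=-0.002058-0.4364j, i_V2=-0.1039+0.000j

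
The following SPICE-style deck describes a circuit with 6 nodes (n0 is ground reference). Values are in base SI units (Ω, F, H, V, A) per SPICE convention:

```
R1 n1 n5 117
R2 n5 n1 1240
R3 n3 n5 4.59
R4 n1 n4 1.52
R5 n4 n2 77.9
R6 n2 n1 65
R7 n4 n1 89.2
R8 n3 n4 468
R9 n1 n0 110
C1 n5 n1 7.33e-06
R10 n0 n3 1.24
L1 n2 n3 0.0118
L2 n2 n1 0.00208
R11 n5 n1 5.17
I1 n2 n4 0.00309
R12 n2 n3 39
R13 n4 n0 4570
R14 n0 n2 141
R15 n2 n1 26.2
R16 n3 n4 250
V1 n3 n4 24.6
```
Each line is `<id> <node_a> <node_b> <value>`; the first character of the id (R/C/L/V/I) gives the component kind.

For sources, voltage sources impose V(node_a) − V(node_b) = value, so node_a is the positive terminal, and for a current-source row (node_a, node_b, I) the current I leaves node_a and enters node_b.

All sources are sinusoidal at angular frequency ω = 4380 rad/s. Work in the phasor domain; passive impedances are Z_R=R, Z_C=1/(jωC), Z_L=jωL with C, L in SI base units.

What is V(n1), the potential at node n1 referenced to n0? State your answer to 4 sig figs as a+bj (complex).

-20.13-0.2635j V

Element admittances at ω=4380 rad/s:
  Y(R1) = 0.008547+0.000j S between n1,n5
  Y(R2) = 0.0008065+0.000j S between n5,n1
  Y(R3) = 0.2179+0.000j S between n3,n5
  Y(R4) = 0.6579+0.000j S between n1,n4
  Y(R5) = 0.01284+0.000j S between n4,n2
  Y(R6) = 0.01538+0.000j S between n2,n1
  Y(R7) = 0.01121+0.000j S between n4,n1
  Y(R8) = 0.002137+0.000j S between n3,n4
  Y(R9) = 0.009091+0.000j S between n1,n0
  Y(C1) = 0.000+0.03211j S between n5,n1
  Y(R10) = 0.8065+0.000j S between n0,n3
  Y(L1) = 0.000-0.01935j S between n2,n3
  Y(L2) = 0.000-0.1098j S between n2,n1
  Y(R11) = 0.1934+0.000j S between n5,n1
  I1: injects 0.00309 A into n4 (from n2)
  Y(R12) = 0.02564+0.000j S between n2,n3
  Y(R13) = 0.0002188+0.000j S between n4,n0
  Y(R14) = 0.007092+0.000j S between n0,n2
  Y(R15) = 0.03817+0.000j S between n2,n1
  Y(R16) = 0.004000+0.000j S between n3,n4
  V1: constraint V(n3)−V(n4) = 24.6
Assemble and solve the 6×6 MNA system:
  V(n1)=-20.13-0.2635j  V(n2)=-15.94+1.306j  V(n3)=0.3736-0.008511j  V(n4)=-24.23-0.008511j  V(n5)=-9.560-0.9379j
  i(V1)=-3.009+0.1537j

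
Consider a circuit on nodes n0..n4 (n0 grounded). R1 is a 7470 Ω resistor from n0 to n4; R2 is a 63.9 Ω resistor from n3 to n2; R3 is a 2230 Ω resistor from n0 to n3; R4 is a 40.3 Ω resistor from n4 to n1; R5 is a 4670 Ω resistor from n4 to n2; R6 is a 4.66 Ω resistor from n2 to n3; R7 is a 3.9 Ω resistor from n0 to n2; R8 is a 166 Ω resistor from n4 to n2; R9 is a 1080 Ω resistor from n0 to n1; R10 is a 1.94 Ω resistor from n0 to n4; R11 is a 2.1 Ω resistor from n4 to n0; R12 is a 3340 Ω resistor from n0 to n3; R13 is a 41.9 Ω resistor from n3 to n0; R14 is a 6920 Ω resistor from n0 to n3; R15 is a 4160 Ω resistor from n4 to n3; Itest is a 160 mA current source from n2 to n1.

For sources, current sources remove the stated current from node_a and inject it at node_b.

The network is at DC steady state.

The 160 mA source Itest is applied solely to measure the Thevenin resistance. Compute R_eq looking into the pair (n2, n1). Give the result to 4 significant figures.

Apply KCL at each of the 4 non-ground nodes and solve the resulting linear system.
Node n1: branches {R4, R9, Itest} → V_1 = 6.361
Node n2: branches {R2, R5, R6, R7, R8, Itest} → V_2 = -0.5576
Node n3: branches {R2, R3, R6, R12, R13, R14, R15} → V_3 = -0.5028
Node n4: branches {R1, R4, R5, R8, R10, R11, R15} → V_4 = 0.1508

R_eq = 43.24 Ω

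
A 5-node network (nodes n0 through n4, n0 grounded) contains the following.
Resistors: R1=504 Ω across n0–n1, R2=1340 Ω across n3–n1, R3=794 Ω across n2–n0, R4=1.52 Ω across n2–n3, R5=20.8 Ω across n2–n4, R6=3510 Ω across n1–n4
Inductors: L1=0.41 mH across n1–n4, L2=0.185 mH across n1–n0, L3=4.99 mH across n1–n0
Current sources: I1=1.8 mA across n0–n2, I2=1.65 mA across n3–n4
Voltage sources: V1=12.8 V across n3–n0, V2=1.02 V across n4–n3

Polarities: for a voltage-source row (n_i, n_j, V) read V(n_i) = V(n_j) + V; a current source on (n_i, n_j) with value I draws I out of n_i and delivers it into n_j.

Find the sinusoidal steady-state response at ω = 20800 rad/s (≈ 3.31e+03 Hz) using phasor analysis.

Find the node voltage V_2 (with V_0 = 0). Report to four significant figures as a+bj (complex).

Apply KCL at each of the 4 non-ground nodes and solve the resulting linear system.
Node n1: branches {R1, L1, L2, R2, L3, R6} → V_1 = 4.190+0.002212j
Node n2: branches {R3, I1, R4, R5} → V_2 = 12.85+0.000j
Node n3: branches {R2, R4, I2, V1, V2} → V_3 = 12.80+0.000j
Node n4: branches {L1, R5, R6, I2, V2} → V_4 = 13.82+0.000j
Source currents: i(V1)=-0.02329+1.129j, i(V2)=-0.04751+1.129j

12.85+0.000j V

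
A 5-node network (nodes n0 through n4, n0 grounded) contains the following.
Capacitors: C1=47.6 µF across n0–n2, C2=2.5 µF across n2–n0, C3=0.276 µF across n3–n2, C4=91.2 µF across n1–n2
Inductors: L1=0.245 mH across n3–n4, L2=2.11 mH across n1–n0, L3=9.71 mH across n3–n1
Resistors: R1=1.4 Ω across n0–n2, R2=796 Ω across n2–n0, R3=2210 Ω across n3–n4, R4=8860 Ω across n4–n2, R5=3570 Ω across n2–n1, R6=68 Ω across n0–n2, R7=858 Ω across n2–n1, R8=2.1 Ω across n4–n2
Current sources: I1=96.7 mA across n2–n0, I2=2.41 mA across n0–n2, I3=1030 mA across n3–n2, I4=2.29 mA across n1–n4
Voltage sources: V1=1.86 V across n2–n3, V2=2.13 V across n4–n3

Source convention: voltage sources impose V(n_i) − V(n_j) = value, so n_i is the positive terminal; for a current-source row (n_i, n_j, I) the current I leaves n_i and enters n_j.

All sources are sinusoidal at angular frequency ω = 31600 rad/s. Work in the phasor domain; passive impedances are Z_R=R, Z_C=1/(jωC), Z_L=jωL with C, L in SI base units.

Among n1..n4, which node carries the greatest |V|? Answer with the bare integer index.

3

MNA unknowns: 4 node voltages V₁..V_4 plus 2 source currents (V1, V2)
C1: Y=0.000+1.504j on G[0,2]
L1: Y=0.000-0.1292j on G[3,4]
R1: Y=0.7143+0.000j on G[0,2]
I1: z[2]−=0.0967, z[0]+=0.0967
I2: z[0]−=0.00241, z[2]+=0.00241
R2: Y=0.001256+0.000j on G[2,0]
L2: Y=0.000-0.01500j on G[1,0]
R3: Y=0.0004525+0.000j on G[3,4]
R4: Y=0.0001129+0.000j on G[4,2]
R5: Y=0.0002801+0.000j on G[2,1]
C2: Y=0.000+0.07900j on G[2,0]
R6: Y=0.01471+0.000j on G[0,2]
I3: z[3]−=1.03, z[2]+=1.03
I4: z[1]−=0.00229, z[4]+=0.00229
C3: Y=0.000+0.008722j on G[3,2]
R7: Y=0.001166+0.000j on G[2,1]
C4: Y=0.000+2.882j on G[1,2]
R8: Y=0.4762+0.000j on G[4,2]
L3: Y=0.000-0.003259j on G[3,1]
V1: row V2−V3=1.86, i_V1 at 2,3
V2: row V4−V3=2.13, i_V2 at 4,3
solve → V1=-0.02100+0.05049j, V2=-0.02300+0.04943j, V3=-1.883+0.04943j, V4=0.2470+0.04943j
aux → i_V1=1.156-0.01015j, i_V2=-0.1273+0.2751j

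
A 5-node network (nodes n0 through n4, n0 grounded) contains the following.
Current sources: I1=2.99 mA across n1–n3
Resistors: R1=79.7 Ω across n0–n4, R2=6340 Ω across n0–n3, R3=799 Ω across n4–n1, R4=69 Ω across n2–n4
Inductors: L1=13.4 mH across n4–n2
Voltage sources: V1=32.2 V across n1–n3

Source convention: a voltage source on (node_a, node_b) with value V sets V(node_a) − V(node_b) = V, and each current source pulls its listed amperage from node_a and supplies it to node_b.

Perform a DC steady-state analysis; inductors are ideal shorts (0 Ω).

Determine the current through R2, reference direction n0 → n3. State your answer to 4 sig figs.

MNA unknowns: 4 node voltages V₁..V_4 plus 2 source currents (L1, V1)
I1: z[1]−=0.00299, z[3]+=0.00299
R1: Y=0.01255 on G[0,4]
R2: Y=0.0001577 on G[0,3]
L1: row V4−V2=0, i_L1 at 4,2
R3: Y=0.001252 on G[4,1]
R4: Y=0.01449 on G[2,4]
V1: row V1−V3=32.2, i_V1 at 1,3
solve → V1=3.920, V2=0.3555, V3=-28.28, V4=0.3555
aux → i_L1=0.000, i_V1=-0.007451

0.004461 A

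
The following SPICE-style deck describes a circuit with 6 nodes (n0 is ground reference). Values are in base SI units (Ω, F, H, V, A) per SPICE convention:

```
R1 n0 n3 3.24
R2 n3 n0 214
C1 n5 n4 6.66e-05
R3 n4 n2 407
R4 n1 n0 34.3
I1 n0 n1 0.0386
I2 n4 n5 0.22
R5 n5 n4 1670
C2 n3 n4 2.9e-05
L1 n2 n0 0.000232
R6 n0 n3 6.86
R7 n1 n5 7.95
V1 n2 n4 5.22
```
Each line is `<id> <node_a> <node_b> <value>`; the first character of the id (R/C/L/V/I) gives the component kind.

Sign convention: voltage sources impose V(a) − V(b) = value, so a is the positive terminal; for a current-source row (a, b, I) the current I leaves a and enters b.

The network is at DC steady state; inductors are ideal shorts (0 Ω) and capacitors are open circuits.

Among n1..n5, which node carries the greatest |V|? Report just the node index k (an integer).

5

MNA unknowns: 5 node voltages V₁..V_5 plus 2 source currents (L1, V1)
R1: Y=0.3086 on G[0,3]
R2: Y=0.004673 on G[3,0]
C1: Y=0.000 on G[5,4]
R3: Y=0.002457 on G[4,2]
R4: Y=0.02915 on G[1,0]
I1: z[0]−=0.0386, z[1]+=0.0386
I2: z[4]−=0.22, z[5]+=0.22
R5: Y=0.0005988 on G[5,4]
C2: Y=0.000 on G[3,4]
L1: row V2−V0=0, i_L1 at 2,0
R6: Y=0.1458 on G[0,3]
R7: Y=0.1258 on G[1,5]
V1: row V2−V4=5.22, i_V1 at 2,4
solve → V1=8.553, V2=0.000, V3=0.000, V4=-5.220, V5=10.23
aux → i_L1=-0.2107, i_V1=0.1979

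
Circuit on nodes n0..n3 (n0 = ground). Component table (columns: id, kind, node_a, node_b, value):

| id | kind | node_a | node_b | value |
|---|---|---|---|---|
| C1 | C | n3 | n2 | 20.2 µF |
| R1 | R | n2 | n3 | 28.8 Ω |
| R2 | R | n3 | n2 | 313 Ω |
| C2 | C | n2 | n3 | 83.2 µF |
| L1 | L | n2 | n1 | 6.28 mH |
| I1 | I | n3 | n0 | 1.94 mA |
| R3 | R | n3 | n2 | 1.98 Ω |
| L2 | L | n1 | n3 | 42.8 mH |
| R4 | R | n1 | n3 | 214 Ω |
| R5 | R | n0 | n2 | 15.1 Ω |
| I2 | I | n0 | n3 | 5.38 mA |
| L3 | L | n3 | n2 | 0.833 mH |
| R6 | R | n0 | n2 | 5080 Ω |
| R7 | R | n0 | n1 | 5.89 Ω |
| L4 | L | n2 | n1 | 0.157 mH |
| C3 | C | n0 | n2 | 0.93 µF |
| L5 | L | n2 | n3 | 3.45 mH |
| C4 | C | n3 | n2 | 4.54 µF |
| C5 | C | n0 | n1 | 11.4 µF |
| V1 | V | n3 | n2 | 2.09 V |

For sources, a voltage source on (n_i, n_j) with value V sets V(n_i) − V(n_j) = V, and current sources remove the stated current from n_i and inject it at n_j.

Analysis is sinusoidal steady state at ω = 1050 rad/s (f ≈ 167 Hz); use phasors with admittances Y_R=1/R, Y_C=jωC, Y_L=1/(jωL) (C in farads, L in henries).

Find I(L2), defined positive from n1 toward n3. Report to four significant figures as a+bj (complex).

Element admittances at ω=1050 rad/s:
  Y(C1) = 0.000+0.02121j S between n3,n2
  Y(R1) = 0.03472+0.000j S between n2,n3
  Y(R2) = 0.003195+0.000j S between n3,n2
  Y(C2) = 0.000+0.08736j S between n2,n3
  Y(L1) = 0.000-0.1517j S between n2,n1
  I1: injects 0.00194 A into n0 (from n3)
  Y(R3) = 0.5051+0.000j S between n3,n2
  Y(L2) = 0.000-0.02225j S between n1,n3
  Y(R4) = 0.004673+0.000j S between n1,n3
  Y(R5) = 0.06623+0.000j S between n0,n2
  I2: injects 0.00538 A into n3 (from n0)
  Y(L3) = 0.000-1.143j S between n3,n2
  Y(R6) = 0.0001969+0.000j S between n0,n2
  Y(R7) = 0.1698+0.000j S between n0,n1
  Y(L4) = 0.000-6.066j S between n2,n1
  Y(C3) = 0.000+0.0009765j S between n0,n2
  Y(L5) = 0.000-0.2761j S between n2,n3
  Y(C4) = 0.000+0.004767j S between n3,n2
  Y(C5) = 0.000+0.01197j S between n0,n1
  V1: constraint V(n3)−V(n2) = 2.09
Assemble and solve the 4×4 MNA system:
  V(n1)=0.01663-0.0005695j  V(n2)=0.009159-0.001676j  V(n3)=2.099-0.001676j
  i(V1)=-1.141+2.776j

2.461e-05+0.04634j A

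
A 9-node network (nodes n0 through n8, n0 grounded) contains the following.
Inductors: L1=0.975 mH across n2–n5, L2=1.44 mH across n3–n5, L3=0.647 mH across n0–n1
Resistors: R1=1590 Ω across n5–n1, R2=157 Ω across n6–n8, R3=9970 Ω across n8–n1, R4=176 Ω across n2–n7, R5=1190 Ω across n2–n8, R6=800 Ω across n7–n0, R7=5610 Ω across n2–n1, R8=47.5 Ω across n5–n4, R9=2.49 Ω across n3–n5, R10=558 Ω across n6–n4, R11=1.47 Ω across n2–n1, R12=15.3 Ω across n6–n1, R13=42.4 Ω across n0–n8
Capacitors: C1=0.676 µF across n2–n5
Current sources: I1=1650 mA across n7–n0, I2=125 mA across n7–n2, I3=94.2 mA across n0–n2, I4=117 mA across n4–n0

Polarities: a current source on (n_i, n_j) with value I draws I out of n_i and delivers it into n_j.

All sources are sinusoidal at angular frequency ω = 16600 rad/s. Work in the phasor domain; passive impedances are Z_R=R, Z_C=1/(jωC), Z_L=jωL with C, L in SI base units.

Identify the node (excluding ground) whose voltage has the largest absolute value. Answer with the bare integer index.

Apply KCL at each of the 8 non-ground nodes and solve the resulting linear system.
Node n1: branches {R1, R3, L3, R7, R11, R12} → V_1 = -0.9736-14.42j
Node n2: branches {L1, R4, C1, R5, R7, I2, I3, R11} → V_2 = -2.934-14.37j
Node n3: branches {L2, R9} → V_3 = -3.054-16.42j
Node n4: branches {R8, R10, I4} → V_4 = -8.021-16.19j
Node n5: branches {L1, L2, R1, C1, R8, R9} → V_5 = -3.054-16.42j
Node n6: branches {R2, R10, R12} → V_6 = -1.088-13.49j
Node n7: branches {R4, R6, I1, I2} → V_7 = -258.5-11.78j
Node n8: branches {R2, R3, R5, R13} → V_8 = -0.3072-3.219j

7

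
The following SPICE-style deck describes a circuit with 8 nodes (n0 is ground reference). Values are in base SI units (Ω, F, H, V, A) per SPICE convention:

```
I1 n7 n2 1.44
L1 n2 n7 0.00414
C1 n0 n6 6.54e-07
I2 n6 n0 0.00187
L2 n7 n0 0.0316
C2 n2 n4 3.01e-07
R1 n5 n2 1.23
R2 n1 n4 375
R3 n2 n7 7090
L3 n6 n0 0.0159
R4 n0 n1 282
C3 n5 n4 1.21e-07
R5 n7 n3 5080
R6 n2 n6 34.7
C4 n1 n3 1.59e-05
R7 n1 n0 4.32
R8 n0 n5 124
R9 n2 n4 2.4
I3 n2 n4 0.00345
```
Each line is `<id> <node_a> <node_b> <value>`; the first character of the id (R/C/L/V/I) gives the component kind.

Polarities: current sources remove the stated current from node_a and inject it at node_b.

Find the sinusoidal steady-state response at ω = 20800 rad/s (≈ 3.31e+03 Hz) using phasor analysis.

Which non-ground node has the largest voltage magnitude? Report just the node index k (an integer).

Apply KCL at each of the 7 non-ground nodes and solve the resulting linear system.
Node n1: branches {R2, R4, C4, R7} → V_1 = 0.1094-0.1388j
Node n2: branches {I1, L1, C2, R1, R3, R6, R9, I3} → V_2 = 9.401-4.045j
Node n3: branches {R5, C4} → V_3 = 0.04205-0.1420j
Node n4: branches {C2, R2, C3, R9, I3} → V_4 = 9.350-4.019j
Node n5: branches {R1, C3, R8} → V_5 = 9.308-4.005j
Node n6: branches {C1, I2, L3, R6} → V_6 = 6.918-6.585j
Node n7: branches {I1, L1, L2, R3, R5} → V_7 = 5.444-113.3j

7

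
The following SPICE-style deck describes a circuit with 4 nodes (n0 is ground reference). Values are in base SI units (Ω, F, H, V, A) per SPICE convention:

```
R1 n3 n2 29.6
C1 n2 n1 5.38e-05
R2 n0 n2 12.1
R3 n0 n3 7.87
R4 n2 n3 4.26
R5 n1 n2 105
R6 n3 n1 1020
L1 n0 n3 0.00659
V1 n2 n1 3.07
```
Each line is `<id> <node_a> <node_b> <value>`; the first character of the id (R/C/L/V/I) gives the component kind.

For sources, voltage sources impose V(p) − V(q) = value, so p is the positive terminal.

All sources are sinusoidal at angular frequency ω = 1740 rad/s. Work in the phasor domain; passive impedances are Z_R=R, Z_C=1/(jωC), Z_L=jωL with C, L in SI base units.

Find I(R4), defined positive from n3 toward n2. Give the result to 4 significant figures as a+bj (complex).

Element admittances at ω=1740 rad/s:
  Y(R1) = 0.03378+0.000j S between n3,n2
  Y(C1) = 0.000+0.09361j S between n2,n1
  Y(R2) = 0.08264+0.000j S between n0,n2
  Y(R3) = 0.1271+0.000j S between n0,n3
  Y(R4) = 0.2347+0.000j S between n2,n3
  Y(R5) = 0.009524+0.000j S between n1,n2
  Y(R6) = 0.0009804+0.000j S between n3,n1
  Y(L1) = 0.000-0.08721j S between n0,n3
  V1: constraint V(n2)−V(n1) = 3.07
Assemble and solve the 4×4 MNA system:
  V(n1)=-3.064-0.001076j  V(n2)=0.006199-0.001076j  V(n3)=-0.003067-0.001406j
  i(V1)=-0.03224-0.2874j

-0.002175-7.744e-05j A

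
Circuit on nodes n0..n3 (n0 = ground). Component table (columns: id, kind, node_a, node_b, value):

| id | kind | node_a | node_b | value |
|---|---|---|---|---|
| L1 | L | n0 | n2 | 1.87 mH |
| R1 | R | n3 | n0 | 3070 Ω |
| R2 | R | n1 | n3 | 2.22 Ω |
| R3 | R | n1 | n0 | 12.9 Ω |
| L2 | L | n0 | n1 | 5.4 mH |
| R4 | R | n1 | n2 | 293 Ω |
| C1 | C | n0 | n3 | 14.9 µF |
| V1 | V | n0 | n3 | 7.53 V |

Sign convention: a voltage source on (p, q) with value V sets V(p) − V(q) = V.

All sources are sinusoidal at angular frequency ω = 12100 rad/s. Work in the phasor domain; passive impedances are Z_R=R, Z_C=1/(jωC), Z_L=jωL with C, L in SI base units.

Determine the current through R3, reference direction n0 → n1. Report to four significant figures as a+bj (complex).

Apply KCL at each of the 3 non-ground nodes and solve the resulting linear system.
Node n1: branches {R2, R3, L2, R4} → V_1 = -6.378-0.1868j
Node n2: branches {L1, R4} → V_2 = -0.02347-0.4907j
Node n3: branches {R1, R2, C1, V1} → V_3 = -7.530+0.000j
Source currents: i(V1)=-0.5214-1.273j

0.4944+0.01448j A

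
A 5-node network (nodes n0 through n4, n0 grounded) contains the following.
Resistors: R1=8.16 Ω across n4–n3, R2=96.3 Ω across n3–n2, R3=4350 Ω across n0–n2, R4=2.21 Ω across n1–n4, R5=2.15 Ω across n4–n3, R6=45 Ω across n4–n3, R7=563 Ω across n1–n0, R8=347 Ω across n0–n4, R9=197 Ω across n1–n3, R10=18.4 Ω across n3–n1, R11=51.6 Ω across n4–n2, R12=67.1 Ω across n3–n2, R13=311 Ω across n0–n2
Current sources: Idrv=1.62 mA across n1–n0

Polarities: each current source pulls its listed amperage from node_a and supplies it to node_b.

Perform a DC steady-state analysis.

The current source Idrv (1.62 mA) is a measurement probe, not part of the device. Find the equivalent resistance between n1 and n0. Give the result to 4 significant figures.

MNA unknowns: 4 node voltages V₁..V_4
R1: Y=0.1225 on G[4,3]
R2: Y=0.01038 on G[3,2]
R3: Y=0.0002299 on G[0,2]
R4: Y=0.4525 on G[1,4]
R5: Y=0.4651 on G[4,3]
R6: Y=0.02222 on G[4,3]
R7: Y=0.001776 on G[1,0]
R8: Y=0.002882 on G[0,4]
R9: Y=0.005076 on G[1,3]
R10: Y=0.05435 on G[3,1]
R11: Y=0.01938 on G[4,2]
R12: Y=0.01490 on G[3,2]
R13: Y=0.003215 on G[0,2]
Idrv: z[1]−=0.00162, z[0]+=0.00162
solve → V1=-0.2081, V2=-0.1908, V3=-0.2054, V4=-0.2057

R_eq = 128.5 Ω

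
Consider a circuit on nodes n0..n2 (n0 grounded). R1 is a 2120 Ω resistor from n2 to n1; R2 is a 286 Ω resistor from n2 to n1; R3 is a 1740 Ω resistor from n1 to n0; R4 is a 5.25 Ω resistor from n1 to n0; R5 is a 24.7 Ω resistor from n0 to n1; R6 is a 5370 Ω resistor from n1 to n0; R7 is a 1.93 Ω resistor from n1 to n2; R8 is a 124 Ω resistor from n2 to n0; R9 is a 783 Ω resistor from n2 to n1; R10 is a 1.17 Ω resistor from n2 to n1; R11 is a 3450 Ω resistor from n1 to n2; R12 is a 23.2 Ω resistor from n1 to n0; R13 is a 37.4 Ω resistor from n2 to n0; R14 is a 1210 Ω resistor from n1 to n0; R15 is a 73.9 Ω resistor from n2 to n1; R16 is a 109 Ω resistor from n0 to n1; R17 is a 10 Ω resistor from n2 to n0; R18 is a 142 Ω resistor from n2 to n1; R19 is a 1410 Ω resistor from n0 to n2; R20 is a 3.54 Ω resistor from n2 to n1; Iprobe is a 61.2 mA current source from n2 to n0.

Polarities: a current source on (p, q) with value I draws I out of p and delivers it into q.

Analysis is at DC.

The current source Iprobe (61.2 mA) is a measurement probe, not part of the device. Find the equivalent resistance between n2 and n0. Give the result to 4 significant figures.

MNA unknowns: 2 node voltages V₁..V_2
R1: Y=0.0004717 on G[2,1]
R2: Y=0.003497 on G[2,1]
R3: Y=0.0005747 on G[1,0]
R4: Y=0.1905 on G[1,0]
R5: Y=0.04049 on G[0,1]
R6: Y=0.0001862 on G[1,0]
R7: Y=0.5181 on G[1,2]
R8: Y=0.008065 on G[2,0]
R9: Y=0.001277 on G[2,1]
R10: Y=0.8547 on G[2,1]
R11: Y=0.0002899 on G[1,2]
R12: Y=0.04310 on G[1,0]
R13: Y=0.02674 on G[2,0]
R14: Y=0.0008264 on G[1,0]
R15: Y=0.01353 on G[2,1]
R16: Y=0.009174 on G[0,1]
R17: Y=0.1000 on G[2,0]
R18: Y=0.007042 on G[2,1]
R19: Y=0.0007092 on G[0,2]
R20: Y=0.2825 on G[2,1]
Iprobe: z[2]−=0.0612, z[0]+=0.0612
solve → V1=-0.1381, V2=-0.1614

R_eq = 2.638 Ω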